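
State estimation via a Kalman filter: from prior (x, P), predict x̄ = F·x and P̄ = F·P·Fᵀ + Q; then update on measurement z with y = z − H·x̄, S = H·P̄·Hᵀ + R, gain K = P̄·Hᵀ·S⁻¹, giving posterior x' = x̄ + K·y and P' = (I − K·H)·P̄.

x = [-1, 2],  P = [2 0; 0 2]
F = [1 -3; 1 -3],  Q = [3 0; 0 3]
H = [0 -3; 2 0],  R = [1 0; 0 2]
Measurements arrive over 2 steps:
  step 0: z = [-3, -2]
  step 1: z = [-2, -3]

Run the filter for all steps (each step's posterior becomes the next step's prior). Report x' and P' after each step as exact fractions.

step 0: x̄ = F·x = [-7, -7]
step 0: P̄ = F·P·Fᵀ + Q = [23 20; 20 23]
step 0: y = z − H·x̄ = [-24, 12]
step 0: S = H·P̄·Hᵀ + R = [208 -120; -120 94]
step 0: K = P̄·Hᵀ·S⁻¹ = [-15/644 74/161; -843/2576 5/644]
step 0: x' = x̄ + K·y = [-149/161, 305/322]
step 0: P' = (I − K·H)·P̄ = [74/161 5/644; 5/644 281/2576]
step 1: x̄ = F·x = [-1213/322, -1213/322]
step 1: P̄ = F·P·Fᵀ + Q = [11321/2576 3593/2576; 3593/2576 11321/2576]
step 1: y = z − H·x̄ = [-4283/322, 730/161]
step 1: S = H·P̄·Hᵀ + R = [104465/2576 -10779/1288; -10779/1288 12609/644]
step 1: K = P̄·Hᵀ·S⁻¹ = [-3593/310821 413999/932463; -100805/310821 3593/932463]
step 1: x' = x̄ + K·y = [-1492151/932463, 526123/932463]
step 1: P' = (I − K·H)·P̄ = [413999/932463 3593/932463; 3593/932463 100805/932463]

step 0: x' = [-149/161, 305/322], P' = [74/161 5/644; 5/644 281/2576]
step 1: x' = [-1492151/932463, 526123/932463], P' = [413999/932463 3593/932463; 3593/932463 100805/932463]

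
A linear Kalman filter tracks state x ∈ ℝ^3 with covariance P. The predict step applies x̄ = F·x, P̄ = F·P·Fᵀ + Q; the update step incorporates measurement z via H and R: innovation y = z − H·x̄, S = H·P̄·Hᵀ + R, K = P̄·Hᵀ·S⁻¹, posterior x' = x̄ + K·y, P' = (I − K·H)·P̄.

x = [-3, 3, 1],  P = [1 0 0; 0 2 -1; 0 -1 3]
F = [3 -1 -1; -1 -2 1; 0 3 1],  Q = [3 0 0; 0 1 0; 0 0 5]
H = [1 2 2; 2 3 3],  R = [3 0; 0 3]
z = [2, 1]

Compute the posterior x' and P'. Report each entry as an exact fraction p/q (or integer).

x' = [-461/44, -833/352, 1645/176]
P' = [237/22 -111/44 -45/11; -111/44 5189/352 -2305/176; -45/11 -2305/176 1385/88]

x̄ = F·x = [-13, -2, 10]
P̄ = F·P·Fᵀ + Q = [15 -3 -5; -3 17 -10; -5 -10 20]
y = z − H·x̄ = [-1, 3]
S = H·P̄·Hᵀ + R = [54 76; 76 120]
K = P̄·Hᵀ·S⁻¹ = [-9/11 25/44; 45/176 -13/352; 35/88 -15/176]
x' = x̄ + K·y = [-461/44, -833/352, 1645/176]
P' = (I − K·H)·P̄ = [237/22 -111/44 -45/11; -111/44 5189/352 -2305/176; -45/11 -2305/176 1385/88]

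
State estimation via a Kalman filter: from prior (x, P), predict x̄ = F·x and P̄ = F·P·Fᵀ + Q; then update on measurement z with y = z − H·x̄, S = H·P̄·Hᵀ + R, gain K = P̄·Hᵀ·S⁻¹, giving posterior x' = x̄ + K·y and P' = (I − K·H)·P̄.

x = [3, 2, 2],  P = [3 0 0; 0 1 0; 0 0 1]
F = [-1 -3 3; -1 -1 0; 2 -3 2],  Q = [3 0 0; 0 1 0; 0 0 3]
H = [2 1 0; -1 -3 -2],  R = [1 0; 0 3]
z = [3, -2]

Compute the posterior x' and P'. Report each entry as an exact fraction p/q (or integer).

x̄ = F·x = [-3, -5, 4]
P̄ = F·P·Fᵀ + Q = [24 6 9; 6 5 -3; 9 -3 28]
y = z − H·x̄ = [14, -12]
S = H·P̄·Hᵀ + R = [126 -135; -135 220]
K = P̄·Hᵀ·S⁻¹ = [84/211 -6/211; 343/1899 9/211; -284/633 -559/1055]
x' = x̄ + K·y = [615/211, -5665/1899, 12904/3165]
P' = (I − K·H)·P̄ = [168/211 -252/211 303/211; -252/211 4879/1899 -2102/633; 303/211 -2102/633 5336/1055]

x' = [615/211, -5665/1899, 12904/3165]
P' = [168/211 -252/211 303/211; -252/211 4879/1899 -2102/633; 303/211 -2102/633 5336/1055]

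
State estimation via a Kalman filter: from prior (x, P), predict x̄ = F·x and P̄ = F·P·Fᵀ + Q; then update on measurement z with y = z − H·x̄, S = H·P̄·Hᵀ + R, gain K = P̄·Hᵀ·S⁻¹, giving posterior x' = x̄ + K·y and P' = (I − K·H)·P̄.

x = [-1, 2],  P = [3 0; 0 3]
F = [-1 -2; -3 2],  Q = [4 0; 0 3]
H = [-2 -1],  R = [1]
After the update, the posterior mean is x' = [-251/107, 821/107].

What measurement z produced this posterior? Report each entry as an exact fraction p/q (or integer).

z = [-3]

x̄ = F·x = [-3, 7]
P̄ = F·P·Fᵀ + Q = [19 -3; -3 42]
S = H·P̄·Hᵀ + R = [107]
K = P̄·Hᵀ·S⁻¹ = [-35/107; -36/107]
x' − x̄ = [70/107, 72/107] = K·y
y = (KᵀK)⁻¹·Kᵀ·(x' − x̄) = [-2]
z = y + H·x̄ = [-2] + [-1] = [-3]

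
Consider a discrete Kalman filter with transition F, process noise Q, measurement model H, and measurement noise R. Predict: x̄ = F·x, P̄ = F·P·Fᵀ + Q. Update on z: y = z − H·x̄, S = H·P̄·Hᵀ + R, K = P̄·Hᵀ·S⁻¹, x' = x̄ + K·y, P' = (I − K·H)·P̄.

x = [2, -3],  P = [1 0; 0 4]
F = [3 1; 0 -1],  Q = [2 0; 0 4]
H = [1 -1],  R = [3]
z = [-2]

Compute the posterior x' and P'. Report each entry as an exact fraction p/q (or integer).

x̄ = F·x = [3, 3]
P̄ = F·P·Fᵀ + Q = [15 -4; -4 8]
y = z − H·x̄ = [-2]
S = H·P̄·Hᵀ + R = [34]
K = P̄·Hᵀ·S⁻¹ = [19/34; -6/17]
x' = x̄ + K·y = [32/17, 63/17]
P' = (I − K·H)·P̄ = [149/34 46/17; 46/17 64/17]

x' = [32/17, 63/17]
P' = [149/34 46/17; 46/17 64/17]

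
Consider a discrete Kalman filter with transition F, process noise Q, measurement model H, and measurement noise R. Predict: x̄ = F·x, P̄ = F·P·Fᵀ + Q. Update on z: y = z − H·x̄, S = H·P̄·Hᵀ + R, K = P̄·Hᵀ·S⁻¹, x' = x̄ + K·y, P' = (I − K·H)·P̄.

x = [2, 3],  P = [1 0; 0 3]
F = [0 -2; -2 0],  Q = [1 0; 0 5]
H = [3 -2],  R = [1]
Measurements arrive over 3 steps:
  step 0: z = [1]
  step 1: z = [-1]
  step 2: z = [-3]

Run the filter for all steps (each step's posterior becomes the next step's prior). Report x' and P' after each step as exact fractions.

step 0: x̄ = F·x = [-6, -4]
step 0: P̄ = F·P·Fᵀ + Q = [13 0; 0 9]
step 0: y = z − H·x̄ = [11]
step 0: S = H·P̄·Hᵀ + R = [154]
step 0: K = P̄·Hᵀ·S⁻¹ = [39/154; -9/77]
step 0: x' = x̄ + K·y = [-45/14, -37/7]
step 0: P' = (I − K·H)·P̄ = [481/154 351/77; 351/77 531/77]
step 1: x̄ = F·x = [74/7, 45/7]
step 1: P̄ = F·P·Fᵀ + Q = [2201/77 1404/77; 1404/77 1347/77]
step 1: y = z − H·x̄ = [-139/7]
step 1: S = H·P̄·Hᵀ + R = [766/7]
step 1: K = P̄·Hᵀ·S⁻¹ = [345/766; 69/383]
step 1: x' = x̄ + K·y = [1247/766, 1092/383]
step 1: P' = (I − K·H)·P̄ = [53813/8426 39411/4213; 39411/4213 58737/4213]
step 2: x̄ = F·x = [-2184/383, -1247/383]
step 2: P̄ = F·P·Fᵀ + Q = [239161/4213 157644/4213; 157644/4213 128691/4213]
step 2: y = z − H·x̄ = [2909/383]
step 2: S = H·P̄·Hᵀ + R = [779698/4213]
step 2: K = P̄·Hᵀ·S⁻¹ = [402195/779698; 107775/389849]
step 2: x' = x̄ + K·y = [-1391319/779698, -450716/389849]
step 2: P' = (I − K·H)·P̄ = [5865781/779698 4298787/389849; 4298787/389849 6394293/389849]

step 0: x' = [-45/14, -37/7], P' = [481/154 351/77; 351/77 531/77]
step 1: x' = [1247/766, 1092/383], P' = [53813/8426 39411/4213; 39411/4213 58737/4213]
step 2: x' = [-1391319/779698, -450716/389849], P' = [5865781/779698 4298787/389849; 4298787/389849 6394293/389849]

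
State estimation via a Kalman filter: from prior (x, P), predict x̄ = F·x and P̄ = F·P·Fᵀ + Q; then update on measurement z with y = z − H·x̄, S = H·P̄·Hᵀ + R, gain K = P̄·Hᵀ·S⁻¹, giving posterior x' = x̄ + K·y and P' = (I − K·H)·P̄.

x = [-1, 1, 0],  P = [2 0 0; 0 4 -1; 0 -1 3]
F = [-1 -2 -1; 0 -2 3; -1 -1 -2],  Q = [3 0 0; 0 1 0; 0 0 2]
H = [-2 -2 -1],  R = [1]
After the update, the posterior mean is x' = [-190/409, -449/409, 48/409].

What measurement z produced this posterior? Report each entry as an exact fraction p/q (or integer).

x̄ = F·x = [-1, -2, 0]
P̄ = F·P·Fᵀ + Q = [20 11 11; 11 56 -11; 11 -11 16]
S = H·P̄·Hᵀ + R = [409]
K = P̄·Hᵀ·S⁻¹ = [-73/409; -123/409; -16/409]
x' − x̄ = [219/409, 369/409, 48/409] = K·y
y = (KᵀK)⁻¹·Kᵀ·(x' − x̄) = [-3]
z = y + H·x̄ = [-3] + [6] = [3]

z = [3]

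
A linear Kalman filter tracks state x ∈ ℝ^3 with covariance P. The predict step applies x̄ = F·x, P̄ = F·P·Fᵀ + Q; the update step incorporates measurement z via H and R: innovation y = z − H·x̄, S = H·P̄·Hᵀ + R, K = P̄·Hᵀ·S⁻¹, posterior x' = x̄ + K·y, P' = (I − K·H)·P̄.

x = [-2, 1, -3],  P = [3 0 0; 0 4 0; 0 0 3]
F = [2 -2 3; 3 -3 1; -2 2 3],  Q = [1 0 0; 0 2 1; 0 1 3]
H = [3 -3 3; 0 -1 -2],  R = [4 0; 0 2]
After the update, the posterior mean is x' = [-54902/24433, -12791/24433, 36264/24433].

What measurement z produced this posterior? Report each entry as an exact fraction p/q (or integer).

z = [-1, -3]

x̄ = F·x = [-15, -12, -3]
P̄ = F·P·Fᵀ + Q = [56 51 -1; 51 68 -32; -1 -32 58]
S = H·P̄·Hᵀ + R = [1282 -387; -387 174]
K = P̄·Hᵀ·S⁻¹ = [-5625/24433 -58174/73299; -9042/24433 -62017/73299; 4650/24433 -1453/24433]
x' − x̄ = [311593/24433, 280405/24433, 109563/24433] = K·y
y = (KᵀK)⁻¹·Kᵀ·(x' − x̄) = [17, -21]
z = y + H·x̄ = [17, -21] + [-18, 18] = [-1, -3]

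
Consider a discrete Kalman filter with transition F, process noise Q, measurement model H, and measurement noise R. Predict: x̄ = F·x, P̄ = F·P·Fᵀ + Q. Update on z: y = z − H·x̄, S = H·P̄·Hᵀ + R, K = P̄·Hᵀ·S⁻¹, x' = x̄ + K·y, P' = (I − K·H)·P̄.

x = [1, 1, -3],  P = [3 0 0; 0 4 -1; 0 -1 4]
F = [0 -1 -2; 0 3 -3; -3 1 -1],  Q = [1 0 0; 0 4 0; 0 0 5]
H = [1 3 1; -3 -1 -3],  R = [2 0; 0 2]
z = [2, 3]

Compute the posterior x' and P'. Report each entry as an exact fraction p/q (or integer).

x' = [124953/48308, 4257/3716, -14733/3716]
P' = [241731/24154 -101/1858 -18419/1858; -101/1858 1723/5574 -241/1858; -18419/1858 -241/1858 18817/1858]

x̄ = F·x = [5, 12, 1]
P̄ = F·P·Fᵀ + Q = [17 15 5; 15 94 30; 5 30 42]
y = z − H·x̄ = [-40, 33]
S = H·P̄·Hᵀ + R = [1187 -939; -939 987]
K = P̄·Hᵀ·S⁻¹ = [-1655/48308 -5539/48308; 1381/3716 1355/11148; -325/3716 -953/3716]
x' = x̄ + K·y = [124953/48308, 4257/3716, -14733/3716]
P' = (I − K·H)·P̄ = [241731/24154 -101/1858 -18419/1858; -101/1858 1723/5574 -241/1858; -18419/1858 -241/1858 18817/1858]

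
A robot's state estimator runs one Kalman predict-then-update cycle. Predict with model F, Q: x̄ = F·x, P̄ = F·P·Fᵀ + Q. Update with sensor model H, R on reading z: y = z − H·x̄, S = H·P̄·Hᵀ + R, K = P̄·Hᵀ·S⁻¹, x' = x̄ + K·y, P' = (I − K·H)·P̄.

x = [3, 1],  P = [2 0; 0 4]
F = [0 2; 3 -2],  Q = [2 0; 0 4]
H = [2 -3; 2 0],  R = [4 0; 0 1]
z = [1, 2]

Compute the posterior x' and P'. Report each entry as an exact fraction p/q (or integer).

x' = [9214/8153, 4525/8153]
P' = [1962/8153 1252/8153; 1252/8153 4356/8153]

x̄ = F·x = [2, 7]
P̄ = F·P·Fᵀ + Q = [18 -16; -16 38]
y = z − H·x̄ = [18, -2]
S = H·P̄·Hᵀ + R = [610 168; 168 73]
K = P̄·Hᵀ·S⁻¹ = [42/8153 3924/8153; -2641/8153 2504/8153]
x' = x̄ + K·y = [9214/8153, 4525/8153]
P' = (I − K·H)·P̄ = [1962/8153 1252/8153; 1252/8153 4356/8153]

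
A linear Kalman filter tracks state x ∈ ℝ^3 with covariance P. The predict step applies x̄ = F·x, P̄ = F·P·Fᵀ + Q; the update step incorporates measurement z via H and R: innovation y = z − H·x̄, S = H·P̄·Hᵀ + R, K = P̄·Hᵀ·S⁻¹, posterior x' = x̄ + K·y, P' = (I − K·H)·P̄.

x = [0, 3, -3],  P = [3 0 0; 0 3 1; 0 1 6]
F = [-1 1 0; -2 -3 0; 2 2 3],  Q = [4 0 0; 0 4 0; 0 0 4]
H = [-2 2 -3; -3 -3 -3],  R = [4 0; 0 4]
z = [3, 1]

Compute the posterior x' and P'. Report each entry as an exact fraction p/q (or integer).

x̄ = F·x = [3, -9, -3]
P̄ = F·P·Fᵀ + Q = [10 -3 3; -3 43 -39; 3 -39 94]
y = z − H·x̄ = [18, -26]
S = H·P̄·Hᵀ + R = [1590 576; 576 625]
K = P̄·Hᵀ·S⁻¹ = [-4595/661974 -4590/110329; 132353/661974 -20859/110329; -691/3559 -354/3559]
x' = x̄ + K·y = [14082/3559, -1728/3559, -13911/3559]
P' = (I − K·H)·P̄ = [5632715/661974 -1108187/661974 -24128/3559; -1108187/661974 427643/661974 4556/3559; -24128/3559 4556/3559 20044/3559]

x' = [14082/3559, -1728/3559, -13911/3559]
P' = [5632715/661974 -1108187/661974 -24128/3559; -1108187/661974 427643/661974 4556/3559; -24128/3559 4556/3559 20044/3559]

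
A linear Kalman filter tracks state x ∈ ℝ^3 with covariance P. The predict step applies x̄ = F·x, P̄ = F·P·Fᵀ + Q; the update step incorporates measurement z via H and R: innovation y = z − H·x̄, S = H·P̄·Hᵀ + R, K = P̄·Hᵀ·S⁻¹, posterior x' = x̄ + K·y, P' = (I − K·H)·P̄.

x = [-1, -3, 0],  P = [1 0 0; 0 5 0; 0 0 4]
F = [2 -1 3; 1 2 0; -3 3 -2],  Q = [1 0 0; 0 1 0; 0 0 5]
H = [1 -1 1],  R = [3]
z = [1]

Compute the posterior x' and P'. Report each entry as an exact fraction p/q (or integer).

x̄ = F·x = [1, -7, -6]
P̄ = F·P·Fᵀ + Q = [46 -8 -45; -8 22 27; -45 27 75]
y = z − H·x̄ = [-1]
S = H·P̄·Hᵀ + R = [18]
K = P̄·Hᵀ·S⁻¹ = [1/2; -1/6; 1/6]
x' = x̄ + K·y = [1/2, -41/6, -37/6]
P' = (I − K·H)·P̄ = [83/2 -13/2 -93/2; -13/2 43/2 55/2; -93/2 55/2 149/2]

x' = [1/2, -41/6, -37/6]
P' = [83/2 -13/2 -93/2; -13/2 43/2 55/2; -93/2 55/2 149/2]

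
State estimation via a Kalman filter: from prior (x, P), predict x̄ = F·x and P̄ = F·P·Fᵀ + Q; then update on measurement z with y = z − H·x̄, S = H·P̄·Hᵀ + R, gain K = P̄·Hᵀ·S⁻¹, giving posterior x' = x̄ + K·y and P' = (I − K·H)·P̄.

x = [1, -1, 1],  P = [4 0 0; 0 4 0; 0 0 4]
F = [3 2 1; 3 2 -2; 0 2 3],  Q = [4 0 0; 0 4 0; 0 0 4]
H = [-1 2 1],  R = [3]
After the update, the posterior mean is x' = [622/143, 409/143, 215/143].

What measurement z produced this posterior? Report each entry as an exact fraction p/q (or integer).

x̄ = F·x = [2, -1, 1]
P̄ = F·P·Fᵀ + Q = [60 44 28; 44 72 -8; 28 -8 56]
S = H·P̄·Hᵀ + R = [143]
K = P̄·Hᵀ·S⁻¹ = [56/143; 92/143; 12/143]
x' − x̄ = [336/143, 552/143, 72/143] = K·y
y = (KᵀK)⁻¹·Kᵀ·(x' − x̄) = [6]
z = y + H·x̄ = [6] + [-3] = [3]

z = [3]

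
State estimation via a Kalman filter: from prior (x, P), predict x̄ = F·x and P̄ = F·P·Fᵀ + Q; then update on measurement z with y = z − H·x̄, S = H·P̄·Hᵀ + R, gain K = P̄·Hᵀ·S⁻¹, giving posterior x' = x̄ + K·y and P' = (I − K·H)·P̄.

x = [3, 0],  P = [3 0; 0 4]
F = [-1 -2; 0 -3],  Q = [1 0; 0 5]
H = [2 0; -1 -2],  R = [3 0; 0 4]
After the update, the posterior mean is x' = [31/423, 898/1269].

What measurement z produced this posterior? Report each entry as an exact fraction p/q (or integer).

z = [1, -1]

x̄ = F·x = [-3, 0]
P̄ = F·P·Fᵀ + Q = [20 24; 24 41]
S = H·P̄·Hᵀ + R = [83 -136; -136 284]
K = P̄·Hᵀ·S⁻¹ = [176/423 -17/423; -196/1269 -1135/2538]
x' − x̄ = [1300/423, 898/1269] = K·y
y = (KᵀK)⁻¹·Kᵀ·(x' − x̄) = [7, -4]
z = y + H·x̄ = [7, -4] + [-6, 3] = [1, -1]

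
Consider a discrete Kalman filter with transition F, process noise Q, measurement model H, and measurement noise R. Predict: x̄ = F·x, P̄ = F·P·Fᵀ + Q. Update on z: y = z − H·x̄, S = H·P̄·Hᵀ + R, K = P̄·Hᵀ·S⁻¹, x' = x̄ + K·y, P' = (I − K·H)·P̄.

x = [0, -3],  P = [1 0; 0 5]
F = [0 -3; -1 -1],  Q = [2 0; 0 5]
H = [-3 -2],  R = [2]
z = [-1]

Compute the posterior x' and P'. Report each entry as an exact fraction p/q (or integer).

x̄ = F·x = [9, 3]
P̄ = F·P·Fᵀ + Q = [47 15; 15 11]
y = z − H·x̄ = [32]
S = H·P̄·Hᵀ + R = [649]
K = P̄·Hᵀ·S⁻¹ = [-171/649; -67/649]
x' = x̄ + K·y = [369/649, -197/649]
P' = (I − K·H)·P̄ = [1262/649 -1722/649; -1722/649 2650/649]

x' = [369/649, -197/649]
P' = [1262/649 -1722/649; -1722/649 2650/649]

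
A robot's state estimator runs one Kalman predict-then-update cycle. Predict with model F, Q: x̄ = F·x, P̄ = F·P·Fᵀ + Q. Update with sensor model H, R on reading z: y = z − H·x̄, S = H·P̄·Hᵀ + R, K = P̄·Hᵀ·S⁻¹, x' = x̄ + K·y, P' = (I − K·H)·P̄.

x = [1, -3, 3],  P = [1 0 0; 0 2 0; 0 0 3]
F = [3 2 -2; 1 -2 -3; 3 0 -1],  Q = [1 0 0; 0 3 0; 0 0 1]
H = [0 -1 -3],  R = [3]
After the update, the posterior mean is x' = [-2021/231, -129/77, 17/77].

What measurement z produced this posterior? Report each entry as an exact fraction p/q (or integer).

x̄ = F·x = [-9, -2, 0]
P̄ = F·P·Fᵀ + Q = [30 13 15; 13 39 12; 15 12 13]
S = H·P̄·Hᵀ + R = [231]
K = P̄·Hᵀ·S⁻¹ = [-58/231; -25/77; -17/77]
x' − x̄ = [58/231, 25/77, 17/77] = K·y
y = (KᵀK)⁻¹·Kᵀ·(x' − x̄) = [-1]
z = y + H·x̄ = [-1] + [2] = [1]

z = [1]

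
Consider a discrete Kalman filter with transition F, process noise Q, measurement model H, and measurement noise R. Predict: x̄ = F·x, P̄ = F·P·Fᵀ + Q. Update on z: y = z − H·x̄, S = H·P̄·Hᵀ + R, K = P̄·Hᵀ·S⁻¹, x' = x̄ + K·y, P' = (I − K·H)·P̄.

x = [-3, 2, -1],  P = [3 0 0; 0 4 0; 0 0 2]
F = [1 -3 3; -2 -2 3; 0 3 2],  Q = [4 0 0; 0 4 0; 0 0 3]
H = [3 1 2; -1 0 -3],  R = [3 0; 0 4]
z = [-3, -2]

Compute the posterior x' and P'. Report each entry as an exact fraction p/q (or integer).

x̄ = F·x = [-12, -1, 4]
P̄ = F·P·Fᵀ + Q = [61 36 -24; 36 50 -12; -24 -12 47]
y = z − H·x̄ = [26, -2]
S = H·P̄·Hᵀ + R = [670 -201; -201 344]
K = P̄·Hᵀ·S⁻¹ = [61035/190079 623/2837; 688/2837 402/2837; -20077/190079 -1140/2837]
x' = x̄ + K·y = [-777520/190079, 14247/2837, 391074/190079]
P' = (I − K·H)·P̄ = [698683/190079 -19938/2837 -288549/190079; -19938/2837 49658/2837 6110/2837; -288549/190079 6110/2837 198023/190079]

x' = [-777520/190079, 14247/2837, 391074/190079]
P' = [698683/190079 -19938/2837 -288549/190079; -19938/2837 49658/2837 6110/2837; -288549/190079 6110/2837 198023/190079]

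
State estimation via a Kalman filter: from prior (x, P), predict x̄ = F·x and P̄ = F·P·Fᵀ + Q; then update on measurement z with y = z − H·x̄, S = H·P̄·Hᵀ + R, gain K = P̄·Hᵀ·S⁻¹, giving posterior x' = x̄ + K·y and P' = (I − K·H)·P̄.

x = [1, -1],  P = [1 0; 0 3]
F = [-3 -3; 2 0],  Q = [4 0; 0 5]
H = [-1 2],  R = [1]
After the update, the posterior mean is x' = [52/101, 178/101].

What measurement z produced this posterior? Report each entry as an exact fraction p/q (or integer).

z = [3]

x̄ = F·x = [0, 2]
P̄ = F·P·Fᵀ + Q = [40 -6; -6 9]
S = H·P̄·Hᵀ + R = [101]
K = P̄·Hᵀ·S⁻¹ = [-52/101; 24/101]
x' − x̄ = [52/101, -24/101] = K·y
y = (KᵀK)⁻¹·Kᵀ·(x' − x̄) = [-1]
z = y + H·x̄ = [-1] + [4] = [3]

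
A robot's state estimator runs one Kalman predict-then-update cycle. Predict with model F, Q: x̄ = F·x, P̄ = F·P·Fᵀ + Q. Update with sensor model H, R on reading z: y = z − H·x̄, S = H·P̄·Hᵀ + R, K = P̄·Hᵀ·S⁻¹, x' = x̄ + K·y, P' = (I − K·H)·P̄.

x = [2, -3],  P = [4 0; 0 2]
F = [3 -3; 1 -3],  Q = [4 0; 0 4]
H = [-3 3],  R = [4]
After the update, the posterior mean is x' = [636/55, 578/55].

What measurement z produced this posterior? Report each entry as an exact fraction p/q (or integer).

x̄ = F·x = [15, 11]
P̄ = F·P·Fᵀ + Q = [58 30; 30 26]
S = H·P̄·Hᵀ + R = [220]
K = P̄·Hᵀ·S⁻¹ = [-21/55; -3/55]
x' − x̄ = [-189/55, -27/55] = K·y
y = (KᵀK)⁻¹·Kᵀ·(x' − x̄) = [9]
z = y + H·x̄ = [9] + [-12] = [-3]

z = [-3]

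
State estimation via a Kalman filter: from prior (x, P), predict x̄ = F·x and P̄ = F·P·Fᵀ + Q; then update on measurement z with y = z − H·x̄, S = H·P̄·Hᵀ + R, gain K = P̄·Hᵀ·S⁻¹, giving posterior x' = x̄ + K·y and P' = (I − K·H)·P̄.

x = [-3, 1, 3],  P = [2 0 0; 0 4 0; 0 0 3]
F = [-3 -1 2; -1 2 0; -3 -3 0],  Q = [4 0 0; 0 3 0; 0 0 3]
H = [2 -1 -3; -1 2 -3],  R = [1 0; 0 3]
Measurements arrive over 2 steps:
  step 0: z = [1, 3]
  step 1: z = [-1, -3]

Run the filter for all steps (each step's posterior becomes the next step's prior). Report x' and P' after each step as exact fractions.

step 0: x̄ = F·x = [14, 5, 6]
step 0: P̄ = F·P·Fᵀ + Q = [38 -2 30; -2 21 -18; 30 -18 57]
step 0: y = z − H·x̄ = [-4, 25]
step 0: S = H·P̄·Hᵀ + R = [227 349; 349 1042]
step 0: K = P̄·Hᵀ·S⁻¹ = [33564/114733 -25776/114733; -3984/114733 12125/114733; -14193/114733 -21342/114733]
step 0: x' = x̄ + K·y = [827606/114733, 892726/114733, 211620/114733]
step 0: P' = (I − K·H)·P̄ = [1360190/114733 1323226/114733 454530/114733; 1323226/114733 1336679/114733 437919/114733; 454530/114733 437919/114733 161778/114733]
step 1: x̄ = F·x = [-2952304/114733, 957846/114733, -303588/6749]
step 1: P̄ = F·P·Fᵀ + Q = [15417753/114733 -4366302/114733 1575045/6749; -4366302/114733 1758201/114733 -465246/6749; 1575045/6749 -465246/6749 167592/397]
step 1: y = z − H·x̄ = [-8735267/114733, -20695183/114733]
step 1: S = H·P̄·Hᵀ + R = [148151674/114733 323123625/114733; 323123625/114733 731731530/114733]
step 1: K = P̄·Hᵀ·S⁻¹ = [39060702/211208371 -21547887/96003805; -306960696/2323292081 21446775/211208371; -369404613/2323292081 -197026338/1056041855]
step 1: x' = x̄ + K·y = [710582077/1056041855, 213063351/2323292081, 9013895493/11616460405]
step 1: P' = (I − K·H)·P̄ = [262236867/96003805 516495522/211208371 997143318/1056041855; 516495522/211208371 6019685499/2323292081 1883392227/2323292081; 997143318/1056041855 1883392227/2323292081 4789071642/11616460405]

step 0: x' = [827606/114733, 892726/114733, 211620/114733], P' = [1360190/114733 1323226/114733 454530/114733; 1323226/114733 1336679/114733 437919/114733; 454530/114733 437919/114733 161778/114733]
step 1: x' = [710582077/1056041855, 213063351/2323292081, 9013895493/11616460405], P' = [262236867/96003805 516495522/211208371 997143318/1056041855; 516495522/211208371 6019685499/2323292081 1883392227/2323292081; 997143318/1056041855 1883392227/2323292081 4789071642/11616460405]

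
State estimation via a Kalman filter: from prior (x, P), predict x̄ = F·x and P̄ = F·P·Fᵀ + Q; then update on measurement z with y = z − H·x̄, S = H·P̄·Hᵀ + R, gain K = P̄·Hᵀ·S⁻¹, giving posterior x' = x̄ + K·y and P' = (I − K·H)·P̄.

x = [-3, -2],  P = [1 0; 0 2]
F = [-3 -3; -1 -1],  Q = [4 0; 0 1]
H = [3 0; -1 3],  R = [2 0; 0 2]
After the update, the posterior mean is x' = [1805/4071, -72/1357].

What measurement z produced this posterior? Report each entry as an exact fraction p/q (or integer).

x̄ = F·x = [15, 5]
P̄ = F·P·Fᵀ + Q = [31 9; 9 4]
S = H·P̄·Hᵀ + R = [281 -12; -12 15]
K = P̄·Hᵀ·S⁻¹ = [449/1357 -8/4071; 147/1357 389/1357]
x' − x̄ = [-59260/4071, -6857/1357] = K·y
y = (KᵀK)⁻¹·Kᵀ·(x' − x̄) = [-44, -1]
z = y + H·x̄ = [-44, -1] + [45, 0] = [1, -1]

z = [1, -1]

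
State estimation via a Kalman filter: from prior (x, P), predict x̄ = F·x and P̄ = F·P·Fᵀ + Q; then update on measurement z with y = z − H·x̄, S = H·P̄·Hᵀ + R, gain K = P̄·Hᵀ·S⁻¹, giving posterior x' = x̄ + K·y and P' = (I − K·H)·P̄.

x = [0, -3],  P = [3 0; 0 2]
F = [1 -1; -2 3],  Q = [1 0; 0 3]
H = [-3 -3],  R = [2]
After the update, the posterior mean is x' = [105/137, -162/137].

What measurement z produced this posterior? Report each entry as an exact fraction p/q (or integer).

x̄ = F·x = [3, -9]
P̄ = F·P·Fᵀ + Q = [6 -12; -12 33]
S = H·P̄·Hᵀ + R = [137]
K = P̄·Hᵀ·S⁻¹ = [18/137; -63/137]
x' − x̄ = [-306/137, 1071/137] = K·y
y = (KᵀK)⁻¹·Kᵀ·(x' − x̄) = [-17]
z = y + H·x̄ = [-17] + [18] = [1]

z = [1]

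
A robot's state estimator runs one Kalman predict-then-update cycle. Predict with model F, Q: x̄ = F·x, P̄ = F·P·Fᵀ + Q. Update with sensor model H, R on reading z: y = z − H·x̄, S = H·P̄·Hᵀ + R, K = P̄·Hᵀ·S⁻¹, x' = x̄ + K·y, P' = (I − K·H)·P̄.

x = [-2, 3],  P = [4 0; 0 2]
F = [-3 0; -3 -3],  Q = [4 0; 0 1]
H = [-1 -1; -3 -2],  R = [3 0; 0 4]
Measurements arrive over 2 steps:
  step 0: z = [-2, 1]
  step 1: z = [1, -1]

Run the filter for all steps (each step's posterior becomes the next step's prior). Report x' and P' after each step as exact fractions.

step 0: x' = [832/385, -2281/770], P' = [3736/1155 -4864/1155; -4864/1155 7171/1155]
step 1: x' = [-17603/51723, 8995/14778], P' = [219362/51723 -40058/7389; -40058/7389 56264/7389]

step 0: x̄ = F·x = [6, -3]
step 0: P̄ = F·P·Fᵀ + Q = [40 36; 36 55]
step 0: y = z − H·x̄ = [1, 13]
step 0: S = H·P̄·Hᵀ + R = [170 410; 410 1016]
step 0: K = P̄·Hᵀ·S⁻¹ = [376/1155 -74/231; -769/1155 25/462]
step 0: x' = x̄ + K·y = [832/385, -2281/770]
step 0: P' = (I − K·H)·P̄ = [3736/1155 -4864/1155; -4864/1155 7171/1155]
step 1: x̄ = F·x = [-2496/385, 1851/770]
step 1: P̄ = F·P·Fᵀ + Q = [12748/385 -3384/385; -3384/385 3922/385]
step 1: y = z − H·x̄ = [-2371/770, -6022/385]
step 1: S = H·P̄·Hᵀ + R = [11057/385 29168/385; 29168/385 91352/385]
step 1: K = P̄·Hᵀ·S⁻¹ = [20348/51723 -48637/103446; -5402/7389 3823/14778]
step 1: x' = x̄ + K·y = [-17603/51723, 8995/14778]
step 1: P' = (I − K·H)·P̄ = [219362/51723 -40058/7389; -40058/7389 56264/7389]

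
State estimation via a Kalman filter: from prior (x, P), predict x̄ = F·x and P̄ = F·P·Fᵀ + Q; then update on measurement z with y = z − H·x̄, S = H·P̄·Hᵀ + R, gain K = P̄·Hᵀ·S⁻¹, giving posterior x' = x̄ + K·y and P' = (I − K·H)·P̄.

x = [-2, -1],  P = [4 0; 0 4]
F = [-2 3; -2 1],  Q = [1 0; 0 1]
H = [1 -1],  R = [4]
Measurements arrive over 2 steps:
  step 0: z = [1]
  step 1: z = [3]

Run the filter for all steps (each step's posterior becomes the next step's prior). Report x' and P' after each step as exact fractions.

step 0: x̄ = F·x = [1, 3]
step 0: P̄ = F·P·Fᵀ + Q = [53 28; 28 21]
step 0: y = z − H·x̄ = [3]
step 0: S = H·P̄·Hᵀ + R = [22]
step 0: K = P̄·Hᵀ·S⁻¹ = [25/22; 7/22]
step 0: x' = x̄ + K·y = [97/22, 87/22]
step 0: P' = (I − K·H)·P̄ = [541/22 441/22; 441/22 413/22]
step 1: x̄ = F·x = [67/22, -107/22]
step 1: P̄ = F·P·Fᵀ + Q = [611/22 -125/22; -125/22 835/22]
step 1: y = z − H·x̄ = [-54/11]
step 1: S = H·P̄·Hᵀ + R = [892/11]
step 1: K = P̄·Hᵀ·S⁻¹ = [92/223; -120/223]
step 1: x' = x̄ + K·y = [455/446, -991/446]
step 1: P' = (I − K·H)·P̄ = [6231/446 5495/446; 5495/446 6455/446]

step 0: x' = [97/22, 87/22], P' = [541/22 441/22; 441/22 413/22]
step 1: x' = [455/446, -991/446], P' = [6231/446 5495/446; 5495/446 6455/446]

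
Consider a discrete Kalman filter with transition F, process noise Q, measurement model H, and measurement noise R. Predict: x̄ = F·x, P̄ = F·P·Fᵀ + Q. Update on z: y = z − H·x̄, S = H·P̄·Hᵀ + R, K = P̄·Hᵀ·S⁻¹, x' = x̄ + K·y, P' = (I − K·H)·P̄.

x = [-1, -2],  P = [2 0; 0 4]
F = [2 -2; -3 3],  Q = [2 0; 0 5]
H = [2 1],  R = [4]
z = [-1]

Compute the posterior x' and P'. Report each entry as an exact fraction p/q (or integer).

x' = [14/23, -43/23]
P' = [342/23 -620/23; -620/23 1188/23]

x̄ = F·x = [2, -3]
P̄ = F·P·Fᵀ + Q = [26 -36; -36 59]
y = z − H·x̄ = [-2]
S = H·P̄·Hᵀ + R = [23]
K = P̄·Hᵀ·S⁻¹ = [16/23; -13/23]
x' = x̄ + K·y = [14/23, -43/23]
P' = (I − K·H)·P̄ = [342/23 -620/23; -620/23 1188/23]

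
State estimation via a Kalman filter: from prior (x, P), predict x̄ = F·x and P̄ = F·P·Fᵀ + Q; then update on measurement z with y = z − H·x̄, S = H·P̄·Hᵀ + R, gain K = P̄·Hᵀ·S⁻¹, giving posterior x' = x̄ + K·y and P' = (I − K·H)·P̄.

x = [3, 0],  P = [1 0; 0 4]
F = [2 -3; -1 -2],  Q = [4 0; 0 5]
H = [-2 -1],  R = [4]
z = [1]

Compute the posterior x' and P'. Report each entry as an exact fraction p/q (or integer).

x' = [64/29, -153/29]
P' = [66/29 -88/29; -88/29 1012/145]

x̄ = F·x = [6, -3]
P̄ = F·P·Fᵀ + Q = [44 22; 22 22]
y = z − H·x̄ = [10]
S = H·P̄·Hᵀ + R = [290]
K = P̄·Hᵀ·S⁻¹ = [-11/29; -33/145]
x' = x̄ + K·y = [64/29, -153/29]
P' = (I − K·H)·P̄ = [66/29 -88/29; -88/29 1012/145]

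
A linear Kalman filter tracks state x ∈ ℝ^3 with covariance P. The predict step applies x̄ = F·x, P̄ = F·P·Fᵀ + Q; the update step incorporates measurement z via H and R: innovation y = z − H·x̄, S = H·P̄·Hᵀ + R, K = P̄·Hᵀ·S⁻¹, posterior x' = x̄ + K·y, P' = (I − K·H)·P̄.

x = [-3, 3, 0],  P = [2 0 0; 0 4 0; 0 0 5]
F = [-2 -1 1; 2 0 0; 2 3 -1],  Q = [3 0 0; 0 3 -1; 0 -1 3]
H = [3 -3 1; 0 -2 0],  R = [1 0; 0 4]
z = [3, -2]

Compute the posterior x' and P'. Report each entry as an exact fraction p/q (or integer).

x̄ = F·x = [3, -6, 3]
P̄ = F·P·Fᵀ + Q = [20 -8 -25; -8 11 7; -25 7 52]
y = z − H·x̄ = [-27, -14]
S = H·P̄·Hᵀ + R = [284 100; 100 48]
K = P̄·Hᵀ·S⁻¹ = [77/227 -339/908; -25/454 -78/227; -89/454 53/454]
x' = x̄ + K·y = [-423/454, 135/454, 3023/454]
P' = (I − K·H)·P̄ = [1353/227 339/454 -6947/454; 339/454 156/227 -53/227; -6947/454 -53/227 10217/227]

x' = [-423/454, 135/454, 3023/454]
P' = [1353/227 339/454 -6947/454; 339/454 156/227 -53/227; -6947/454 -53/227 10217/227]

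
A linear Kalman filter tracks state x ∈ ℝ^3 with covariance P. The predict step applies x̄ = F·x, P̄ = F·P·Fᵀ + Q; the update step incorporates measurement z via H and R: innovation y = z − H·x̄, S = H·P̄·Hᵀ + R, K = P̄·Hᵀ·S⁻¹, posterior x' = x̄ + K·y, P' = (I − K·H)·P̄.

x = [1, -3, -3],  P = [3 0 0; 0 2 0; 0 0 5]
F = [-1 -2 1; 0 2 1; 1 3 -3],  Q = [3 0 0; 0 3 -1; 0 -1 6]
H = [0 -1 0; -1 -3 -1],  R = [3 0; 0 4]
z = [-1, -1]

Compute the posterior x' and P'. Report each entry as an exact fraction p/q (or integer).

x̄ = F·x = [2, -9, 1]
P̄ = F·P·Fᵀ + Q = [19 -3 -30; -3 16 -4; -30 -4 72]
y = z − H·x̄ = [-10, -25]
S = H·P̄·Hᵀ + R = [19 41; 41 137]
K = P̄·Hᵀ·S⁻¹ = [-409/922 257/922; -511/922 -123/922; 889/461 -367/461]
x' = x̄ + K·y = [-491/922, -113/922, 746/461]
P' = (I − K·H)·P̄ = [13605/922 1227/922 -9157/461; 1227/922 1533/922 -2667/461; -9157/461 -2667/461 18626/461]

x' = [-491/922, -113/922, 746/461]
P' = [13605/922 1227/922 -9157/461; 1227/922 1533/922 -2667/461; -9157/461 -2667/461 18626/461]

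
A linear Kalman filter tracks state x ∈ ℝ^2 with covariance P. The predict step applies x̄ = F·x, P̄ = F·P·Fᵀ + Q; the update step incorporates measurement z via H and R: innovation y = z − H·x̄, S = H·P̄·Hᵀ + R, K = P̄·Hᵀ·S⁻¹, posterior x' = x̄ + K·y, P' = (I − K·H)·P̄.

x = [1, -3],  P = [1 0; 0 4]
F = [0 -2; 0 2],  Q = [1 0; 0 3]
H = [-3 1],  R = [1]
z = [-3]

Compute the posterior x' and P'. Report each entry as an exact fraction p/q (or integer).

x' = [207/269, -207/269]
P' = [84/269 185/269; 185/269 622/269]

x̄ = F·x = [6, -6]
P̄ = F·P·Fᵀ + Q = [17 -16; -16 19]
y = z − H·x̄ = [21]
S = H·P̄·Hᵀ + R = [269]
K = P̄·Hᵀ·S⁻¹ = [-67/269; 67/269]
x' = x̄ + K·y = [207/269, -207/269]
P' = (I − K·H)·P̄ = [84/269 185/269; 185/269 622/269]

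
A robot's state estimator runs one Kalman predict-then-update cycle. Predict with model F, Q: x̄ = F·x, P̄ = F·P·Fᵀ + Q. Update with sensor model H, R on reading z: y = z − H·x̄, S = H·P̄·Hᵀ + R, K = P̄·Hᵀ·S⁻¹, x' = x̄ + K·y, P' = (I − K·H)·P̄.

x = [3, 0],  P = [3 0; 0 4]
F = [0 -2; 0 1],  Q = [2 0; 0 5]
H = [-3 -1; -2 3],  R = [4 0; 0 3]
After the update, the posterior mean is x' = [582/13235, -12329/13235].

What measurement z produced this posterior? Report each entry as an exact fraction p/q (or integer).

z = [1, -3]

x̄ = F·x = [0, 0]
P̄ = F·P·Fᵀ + Q = [18 -8; -8 9]
S = H·P̄·Hᵀ + R = [127 137; 137 252]
K = P̄·Hᵀ·S⁻¹ = [-3372/13235 -1318/13235; -2111/13235 3406/13235]
x' − x̄ = [582/13235, -12329/13235] = K·y
y = (KᵀK)⁻¹·Kᵀ·(x' − x̄) = [1, -3]
z = y + H·x̄ = [1, -3] + [0, 0] = [1, -3]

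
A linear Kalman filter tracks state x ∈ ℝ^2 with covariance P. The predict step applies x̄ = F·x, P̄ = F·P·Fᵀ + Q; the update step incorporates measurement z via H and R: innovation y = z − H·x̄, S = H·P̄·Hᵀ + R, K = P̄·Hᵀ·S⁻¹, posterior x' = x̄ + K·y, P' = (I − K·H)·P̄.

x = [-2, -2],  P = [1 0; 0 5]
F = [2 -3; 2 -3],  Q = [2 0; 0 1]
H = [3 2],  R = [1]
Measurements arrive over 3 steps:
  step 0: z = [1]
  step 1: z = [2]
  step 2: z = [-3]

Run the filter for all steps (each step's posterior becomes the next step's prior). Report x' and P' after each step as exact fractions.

step 0: x̄ = F·x = [2, 2]
step 0: P̄ = F·P·Fᵀ + Q = [51 49; 49 50]
step 0: y = z − H·x̄ = [-9]
step 0: S = H·P̄·Hᵀ + R = [1248]
step 0: K = P̄·Hᵀ·S⁻¹ = [251/1248; 19/96]
step 0: x' = x̄ + K·y = [79/416, 7/32]
step 0: P' = (I − K·H)·P̄ = [647/1248 -65/96; -65/96 107/96]
step 1: x̄ = F·x = [-115/416, -115/416]
step 1: P̄ = F·P·Fᵀ + Q = [27743/1248 25247/1248; 25247/1248 26495/1248]
step 1: y = z − H·x̄ = [1407/416]
step 1: S = H·P̄·Hᵀ + R = [659879/1248]
step 1: K = P̄·Hᵀ·S⁻¹ = [133723/659879; 128731/659879]
step 1: x' = x̄ + K·y = [269861/659879, 252977/659879]
step 1: P' = (I − K·H)·P̄ = [340691/659879 -444175/659879; -444175/659879 730628/659879]
step 2: x̄ = F·x = [-219209/659879, -219209/659879]
step 2: P̄ = F·P·Fᵀ + Q = [14588274/659879 13268516/659879; 13268516/659879 13928395/659879]
step 2: y = z − H·x̄ = [-883592/659879]
step 2: S = H·P̄·Hᵀ + R = [346890117/659879]
step 2: K = P̄·Hᵀ·S⁻¹ = [10043122/49555731; 67662338/346890117]
step 2: x' = x̄ + K·y = [-1759421/2915043, -12108043/20405301]
step 2: P' = (I − K·H)·P̄ = [25584214/49555731 -33354760/49555731; -33354760/49555731 384056149/346890117]

step 0: x' = [79/416, 7/32], P' = [647/1248 -65/96; -65/96 107/96]
step 1: x' = [269861/659879, 252977/659879], P' = [340691/659879 -444175/659879; -444175/659879 730628/659879]
step 2: x' = [-1759421/2915043, -12108043/20405301], P' = [25584214/49555731 -33354760/49555731; -33354760/49555731 384056149/346890117]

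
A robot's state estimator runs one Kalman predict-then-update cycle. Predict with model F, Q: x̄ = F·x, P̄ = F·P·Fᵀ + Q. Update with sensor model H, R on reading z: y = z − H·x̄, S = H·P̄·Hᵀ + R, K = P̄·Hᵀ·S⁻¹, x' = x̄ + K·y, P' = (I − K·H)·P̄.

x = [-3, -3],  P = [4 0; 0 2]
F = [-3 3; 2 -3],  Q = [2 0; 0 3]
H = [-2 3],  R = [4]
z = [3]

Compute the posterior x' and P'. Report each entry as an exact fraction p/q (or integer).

x' = [476/355, 135/71]
P' = [2996/1065 112/71; 112/71 92/71]

x̄ = F·x = [0, 3]
P̄ = F·P·Fᵀ + Q = [56 -42; -42 37]
y = z − H·x̄ = [-6]
S = H·P̄·Hᵀ + R = [1065]
K = P̄·Hᵀ·S⁻¹ = [-238/1065; 13/71]
x' = x̄ + K·y = [476/355, 135/71]
P' = (I − K·H)·P̄ = [2996/1065 112/71; 112/71 92/71]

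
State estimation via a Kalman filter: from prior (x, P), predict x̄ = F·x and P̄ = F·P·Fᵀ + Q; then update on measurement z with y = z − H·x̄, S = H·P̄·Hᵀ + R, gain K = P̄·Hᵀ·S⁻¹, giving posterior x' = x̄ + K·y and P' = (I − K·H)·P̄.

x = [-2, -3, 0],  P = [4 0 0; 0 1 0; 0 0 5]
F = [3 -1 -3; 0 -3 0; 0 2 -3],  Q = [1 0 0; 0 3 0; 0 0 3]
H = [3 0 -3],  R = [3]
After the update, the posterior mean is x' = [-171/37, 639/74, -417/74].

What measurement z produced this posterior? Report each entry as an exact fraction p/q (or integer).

x̄ = F·x = [-3, 9, -6]
P̄ = F·P·Fᵀ + Q = [83 3 43; 3 12 -6; 43 -6 52]
S = H·P̄·Hᵀ + R = [444]
K = P̄·Hᵀ·S⁻¹ = [10/37; 9/148; -9/148]
x' − x̄ = [-60/37, -27/74, 27/74] = K·y
y = (KᵀK)⁻¹·Kᵀ·(x' − x̄) = [-6]
z = y + H·x̄ = [-6] + [9] = [3]

z = [3]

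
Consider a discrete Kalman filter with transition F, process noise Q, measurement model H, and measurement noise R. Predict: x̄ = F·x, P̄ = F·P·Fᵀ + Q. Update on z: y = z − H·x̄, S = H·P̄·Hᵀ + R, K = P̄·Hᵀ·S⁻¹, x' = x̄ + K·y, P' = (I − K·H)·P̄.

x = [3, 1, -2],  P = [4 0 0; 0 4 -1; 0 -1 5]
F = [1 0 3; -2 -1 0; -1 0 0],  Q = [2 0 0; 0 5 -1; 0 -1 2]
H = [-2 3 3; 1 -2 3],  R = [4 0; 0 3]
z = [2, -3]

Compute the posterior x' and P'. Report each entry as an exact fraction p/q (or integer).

x̄ = F·x = [-3, -7, -3]
P̄ = F·P·Fᵀ + Q = [51 -5 -4; -5 25 7; -4 7 6]
y = z − H·x̄ = [26, -5]
S = H·P̄·Hᵀ + R = [721 -200; -200 120]
K = P̄·Hᵀ·S⁻¹ = [-142/1163 9529/46520; 148/1163 -1657/23260; 141/1163 235/1163]
x' = x̄ + K·y = [-66977/9304, -15515/4652, -998/1163]
P' = (I − K·H)·P̄ = [1172879/46520 346733/23260 2022/1163; 346733/23260 105701/11630 1185/1163; 2022/1163 1185/1163 351/1163]

x' = [-66977/9304, -15515/4652, -998/1163]
P' = [1172879/46520 346733/23260 2022/1163; 346733/23260 105701/11630 1185/1163; 2022/1163 1185/1163 351/1163]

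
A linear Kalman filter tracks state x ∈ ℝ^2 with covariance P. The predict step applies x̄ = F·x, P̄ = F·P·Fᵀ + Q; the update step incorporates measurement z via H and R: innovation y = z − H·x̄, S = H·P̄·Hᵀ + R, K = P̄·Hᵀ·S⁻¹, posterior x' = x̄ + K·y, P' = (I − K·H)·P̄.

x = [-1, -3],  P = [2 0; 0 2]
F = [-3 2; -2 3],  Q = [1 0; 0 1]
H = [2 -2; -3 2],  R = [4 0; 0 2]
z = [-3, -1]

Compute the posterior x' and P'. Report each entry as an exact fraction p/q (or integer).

x' = [108/115, 527/460]
P' = [486/115 636/115; 636/115 1737/230]

x̄ = F·x = [-3, -7]
P̄ = F·P·Fᵀ + Q = [27 24; 24 27]
y = z − H·x̄ = [-11, 4]
S = H·P̄·Hᵀ + R = [28 -30; -30 65]
K = P̄·Hᵀ·S⁻¹ = [-15/23 -93/115; -93/92 -171/230]
x' = x̄ + K·y = [108/115, 527/460]
P' = (I − K·H)·P̄ = [486/115 636/115; 636/115 1737/230]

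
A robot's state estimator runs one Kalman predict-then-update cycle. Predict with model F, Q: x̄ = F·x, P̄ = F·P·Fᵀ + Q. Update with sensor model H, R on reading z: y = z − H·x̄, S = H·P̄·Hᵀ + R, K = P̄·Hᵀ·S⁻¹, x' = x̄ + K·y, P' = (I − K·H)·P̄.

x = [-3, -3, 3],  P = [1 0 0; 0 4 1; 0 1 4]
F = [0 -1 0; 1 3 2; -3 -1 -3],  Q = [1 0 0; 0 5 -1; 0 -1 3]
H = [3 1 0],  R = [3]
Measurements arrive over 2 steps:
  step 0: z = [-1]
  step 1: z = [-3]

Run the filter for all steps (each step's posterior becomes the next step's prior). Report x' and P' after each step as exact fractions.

step 0: x' = [49/17, -158/17, 111/17], P' = [169/34 -252/17 134/17; -252/17 798/17 -447/17; 134/17 -447/17 536/17]
step 1: x' = [11414/6107, -50631/6107, 18676/6107], P' = [124211/6107 -365451/6107 32784/6107; -365451/6107 1092822/6107 -119631/6107; 32784/6107 -119631/6107 191258/6107]

step 0: x̄ = F·x = [3, -6, 3]
step 0: P̄ = F·P·Fᵀ + Q = [5 -14 7; -14 70 -51; 7 -51 58]
step 0: y = z − H·x̄ = [-4]
step 0: S = H·P̄·Hᵀ + R = [34]
step 0: K = P̄·Hᵀ·S⁻¹ = [1/34; 14/17; -15/17]
step 0: x' = x̄ + K·y = [49/17, -158/17, 111/17]
step 0: P' = (I − K·H)·P̄ = [169/34 -252/17 134/17; -252/17 798/17 -447/17; 134/17 -447/17 536/17]
step 1: x̄ = F·x = [158/17, -203/17, -322/17]
step 1: P̄ = F·P·Fᵀ + Q = [815/17 -1248/17 -1299/17; -1248/17 6311/34 701/34; -1299/17 701/34 9303/34]
step 1: y = z − H·x̄ = [-322/17]
step 1: S = H·P̄·Hᵀ + R = [6107/34]
step 1: K = P̄·Hᵀ·S⁻¹ = [2394/6107; -1177/6107; -7093/6107]
step 1: x' = x̄ + K·y = [11414/6107, -50631/6107, 18676/6107]
step 1: P' = (I − K·H)·P̄ = [124211/6107 -365451/6107 32784/6107; -365451/6107 1092822/6107 -119631/6107; 32784/6107 -119631/6107 191258/6107]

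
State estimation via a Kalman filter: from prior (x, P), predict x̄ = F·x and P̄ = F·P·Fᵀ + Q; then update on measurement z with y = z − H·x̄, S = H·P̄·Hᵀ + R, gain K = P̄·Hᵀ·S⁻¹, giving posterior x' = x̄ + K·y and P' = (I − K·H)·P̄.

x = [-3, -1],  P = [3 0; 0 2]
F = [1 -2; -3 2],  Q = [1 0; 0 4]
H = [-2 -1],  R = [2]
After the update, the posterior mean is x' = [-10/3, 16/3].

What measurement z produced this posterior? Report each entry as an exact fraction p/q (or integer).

x̄ = F·x = [-1, 7]
P̄ = F·P·Fᵀ + Q = [12 -17; -17 39]
S = H·P̄·Hᵀ + R = [21]
K = P̄·Hᵀ·S⁻¹ = [-1/3; -5/21]
x' − x̄ = [-7/3, -5/3] = K·y
y = (KᵀK)⁻¹·Kᵀ·(x' − x̄) = [7]
z = y + H·x̄ = [7] + [-5] = [2]

z = [2]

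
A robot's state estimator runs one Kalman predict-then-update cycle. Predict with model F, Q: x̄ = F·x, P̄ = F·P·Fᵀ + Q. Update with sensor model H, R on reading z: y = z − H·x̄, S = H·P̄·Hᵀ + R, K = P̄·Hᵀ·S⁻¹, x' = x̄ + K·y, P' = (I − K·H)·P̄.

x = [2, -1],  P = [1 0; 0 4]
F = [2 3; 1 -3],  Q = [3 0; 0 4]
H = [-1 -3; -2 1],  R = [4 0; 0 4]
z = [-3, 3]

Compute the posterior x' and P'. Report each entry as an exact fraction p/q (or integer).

x̄ = F·x = [1, 5]
P̄ = F·P·Fᵀ + Q = [43 -34; -34 41]
y = z − H·x̄ = [13, 0]
S = H·P̄·Hᵀ + R = [212 -207; -207 353]
K = P̄·Hᵀ·S⁻¹ = [-4013/31987 -13227/31987; -8854/31987 4685/31987]
x' = x̄ + K·y = [-20182/31987, 44833/31987]
P' = (I − K·H)·P̄ = [24968/31987 -2972/31987; -2972/31987 12796/31987]

x' = [-20182/31987, 44833/31987]
P' = [24968/31987 -2972/31987; -2972/31987 12796/31987]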